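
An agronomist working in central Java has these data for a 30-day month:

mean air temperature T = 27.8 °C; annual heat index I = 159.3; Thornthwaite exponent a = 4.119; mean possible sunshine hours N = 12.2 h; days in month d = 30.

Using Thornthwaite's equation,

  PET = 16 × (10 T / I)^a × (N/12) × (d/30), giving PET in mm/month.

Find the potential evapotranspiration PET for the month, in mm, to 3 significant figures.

161 mm

10T/I = 10 × 27.8 / 159.3 = 1.7451
(10T/I)^a = 1.7451^4.119 = 9.9096
Uncorrected PET = 16 × 9.9096 = 158.554 mm
Correction = (N/12)(d/30) = (12.2/12)(30/30) = 1.0167
PET = 158.554 × 1.0167 = 161.202 mm/month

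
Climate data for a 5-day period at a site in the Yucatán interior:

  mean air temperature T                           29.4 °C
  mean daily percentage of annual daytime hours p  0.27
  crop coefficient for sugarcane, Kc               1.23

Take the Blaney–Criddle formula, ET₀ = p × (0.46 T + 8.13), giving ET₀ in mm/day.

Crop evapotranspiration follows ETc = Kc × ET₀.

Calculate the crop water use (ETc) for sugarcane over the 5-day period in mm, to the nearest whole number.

36 mm

ET₀ = 0.27 × (0.46 × 29.4 + 8.13) = 0.27 × 21.654 = 5.8466 mm/d
ETc = Kc × ET₀ = 1.23 × 5.8466 = 7.1913 mm/d
Over 5 days: 7.1913 × 5 = 35.957 mm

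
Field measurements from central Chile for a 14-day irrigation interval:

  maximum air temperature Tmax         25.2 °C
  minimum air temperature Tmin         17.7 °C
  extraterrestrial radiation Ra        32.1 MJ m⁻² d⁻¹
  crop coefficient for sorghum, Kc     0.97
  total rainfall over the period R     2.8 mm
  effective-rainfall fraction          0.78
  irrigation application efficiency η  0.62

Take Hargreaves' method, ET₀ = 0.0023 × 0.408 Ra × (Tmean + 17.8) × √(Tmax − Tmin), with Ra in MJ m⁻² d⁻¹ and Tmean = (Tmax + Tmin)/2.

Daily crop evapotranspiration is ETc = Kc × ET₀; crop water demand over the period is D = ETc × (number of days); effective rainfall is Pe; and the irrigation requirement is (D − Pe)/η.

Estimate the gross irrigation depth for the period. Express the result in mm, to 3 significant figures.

Tmean = (25.2 + 17.7)/2 = 21.45 °C
0.408 Ra = 0.408 × 32.1 = 13.0968 mm/d equivalent
ET₀ = 0.0023 × 13.0968 × (21.45 + 17.8) × √7.5 = 0.0023 × 13.0968 × 39.25 × 2.7386 = 3.2379 mm/d
ETc = Kc × ET₀ = 0.97 × 3.2379 = 3.1408 mm/d
Crop demand D = ETc × 14 d = 3.1408 × 14 = 43.971 mm
Pe = 0.78 × 2.8 = 2.184 mm
D − Pe = 43.971 − 2.184 = 41.787 mm
Gross irrigation = 41.787 / 0.62 = 67.398 mm

67.4 mm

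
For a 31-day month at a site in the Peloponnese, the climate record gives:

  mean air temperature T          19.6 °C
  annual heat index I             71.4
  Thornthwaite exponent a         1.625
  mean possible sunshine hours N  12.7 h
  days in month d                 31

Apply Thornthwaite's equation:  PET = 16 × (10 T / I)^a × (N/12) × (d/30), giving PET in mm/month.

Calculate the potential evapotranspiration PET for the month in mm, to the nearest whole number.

90 mm

10T/I = 10 × 19.6 / 71.4 = 2.7451
(10T/I)^a = 2.7451^1.625 = 5.1601
Uncorrected PET = 16 × 5.1601 = 82.562 mm
Correction = (N/12)(d/30) = (12.7/12)(31/30) = 1.0936
PET = 82.562 × 1.0936 = 90.290 mm/month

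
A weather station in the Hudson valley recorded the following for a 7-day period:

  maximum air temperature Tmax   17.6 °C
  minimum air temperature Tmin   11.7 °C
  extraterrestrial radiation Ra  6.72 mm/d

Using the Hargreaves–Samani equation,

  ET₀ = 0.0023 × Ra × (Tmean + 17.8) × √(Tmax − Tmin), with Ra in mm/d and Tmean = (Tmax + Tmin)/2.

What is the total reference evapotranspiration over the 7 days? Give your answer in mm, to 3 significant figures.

8.53 mm

Tmean = (17.6 + 11.7)/2 = 14.65 °C
ET₀ = 0.0023 × 6.72 × (14.65 + 17.8) × √5.9 = 0.0023 × 6.72 × 32.45 × 2.4290 = 1.2183 mm/d
Over 7 days: 1.2183 × 7 = 8.528 mm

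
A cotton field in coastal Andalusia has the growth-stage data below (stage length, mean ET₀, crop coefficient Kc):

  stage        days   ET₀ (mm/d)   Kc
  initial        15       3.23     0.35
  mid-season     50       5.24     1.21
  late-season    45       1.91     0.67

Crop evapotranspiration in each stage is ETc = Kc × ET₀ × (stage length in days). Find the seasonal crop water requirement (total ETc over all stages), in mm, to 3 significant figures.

392 mm

initial: 0.35 × 3.23 × 15 = 16.96 mm
mid-season: 1.21 × 5.24 × 50 = 317.02 mm
late-season: 0.67 × 1.91 × 45 = 57.59 mm
Seasonal total = 391.57 mm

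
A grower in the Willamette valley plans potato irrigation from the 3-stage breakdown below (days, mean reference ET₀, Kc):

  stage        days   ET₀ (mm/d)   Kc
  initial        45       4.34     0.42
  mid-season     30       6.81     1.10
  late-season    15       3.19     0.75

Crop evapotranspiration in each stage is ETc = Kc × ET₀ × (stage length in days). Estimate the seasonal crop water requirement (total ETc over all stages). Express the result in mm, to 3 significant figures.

343 mm

initial: 0.42 × 4.34 × 45 = 82.03 mm
mid-season: 1.10 × 6.81 × 30 = 224.73 mm
late-season: 0.75 × 3.19 × 15 = 35.89 mm
Seasonal total = 342.65 mm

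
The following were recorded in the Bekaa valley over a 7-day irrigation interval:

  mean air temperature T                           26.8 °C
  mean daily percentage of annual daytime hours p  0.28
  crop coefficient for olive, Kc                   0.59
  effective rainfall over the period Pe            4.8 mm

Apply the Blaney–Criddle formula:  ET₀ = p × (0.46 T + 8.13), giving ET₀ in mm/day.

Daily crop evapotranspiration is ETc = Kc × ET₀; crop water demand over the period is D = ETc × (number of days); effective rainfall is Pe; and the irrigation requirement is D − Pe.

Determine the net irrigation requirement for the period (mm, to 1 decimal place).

ET₀ = 0.28 × (0.46 × 26.8 + 8.13) = 0.28 × 20.458 = 5.7282 mm/d
ETc = Kc × ET₀ = 0.59 × 5.7282 = 3.3796 mm/d
Crop demand D = ETc × 7 d = 3.3796 × 7 = 23.657 mm
D − Pe = 23.657 − 4.8 = 18.857 mm

18.9 mm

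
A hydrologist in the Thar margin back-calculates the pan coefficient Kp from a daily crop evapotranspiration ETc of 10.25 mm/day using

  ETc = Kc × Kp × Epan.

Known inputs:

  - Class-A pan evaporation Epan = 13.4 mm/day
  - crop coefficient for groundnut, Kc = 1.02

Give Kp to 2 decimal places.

0.75

ETc = Kc × Kp × Epan  ⇒  Kp = ETc / (Kc × Epan)
Kp = 10.25 / (1.02 × 13.4) = 10.25 / 13.668 = 0.7499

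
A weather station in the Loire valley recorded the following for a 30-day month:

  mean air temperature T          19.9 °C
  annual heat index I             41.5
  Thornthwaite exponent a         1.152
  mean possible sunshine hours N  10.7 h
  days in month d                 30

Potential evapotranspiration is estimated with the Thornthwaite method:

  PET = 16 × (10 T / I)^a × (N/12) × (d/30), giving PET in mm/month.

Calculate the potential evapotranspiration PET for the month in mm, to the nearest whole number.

87 mm

10T/I = 10 × 19.9 / 41.5 = 4.7952
(10T/I)^a = 4.7952^1.152 = 6.0854
Uncorrected PET = 16 × 6.0854 = 97.366 mm
Correction = (N/12)(d/30) = (10.7/12)(30/30) = 0.8917
PET = 97.366 × 0.8917 = 86.821 mm/month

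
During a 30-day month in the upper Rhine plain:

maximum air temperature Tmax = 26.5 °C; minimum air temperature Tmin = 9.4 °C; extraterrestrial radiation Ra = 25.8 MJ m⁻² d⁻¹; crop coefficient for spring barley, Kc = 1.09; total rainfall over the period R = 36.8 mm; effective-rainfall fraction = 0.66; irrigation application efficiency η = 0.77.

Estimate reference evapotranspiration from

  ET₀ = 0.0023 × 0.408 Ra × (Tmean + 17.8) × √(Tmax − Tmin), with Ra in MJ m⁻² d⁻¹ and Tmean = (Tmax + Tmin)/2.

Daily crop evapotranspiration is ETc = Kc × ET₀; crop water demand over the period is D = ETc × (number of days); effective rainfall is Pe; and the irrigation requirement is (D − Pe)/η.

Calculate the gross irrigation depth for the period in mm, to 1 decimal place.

120.5 mm

Tmean = (26.5 + 9.4)/2 = 17.95 °C
0.408 Ra = 0.408 × 25.8 = 10.5264 mm/d equivalent
ET₀ = 0.0023 × 10.5264 × (17.95 + 17.8) × √17.1 = 0.0023 × 10.5264 × 35.75 × 4.1352 = 3.5792 mm/d
ETc = Kc × ET₀ = 1.09 × 3.5792 = 3.9013 mm/d
Crop demand D = ETc × 30 d = 3.9013 × 30 = 117.039 mm
Pe = 0.66 × 36.8 = 24.288 mm
D − Pe = 117.039 − 24.288 = 92.751 mm
Gross irrigation = 92.751 / 0.77 = 120.456 mm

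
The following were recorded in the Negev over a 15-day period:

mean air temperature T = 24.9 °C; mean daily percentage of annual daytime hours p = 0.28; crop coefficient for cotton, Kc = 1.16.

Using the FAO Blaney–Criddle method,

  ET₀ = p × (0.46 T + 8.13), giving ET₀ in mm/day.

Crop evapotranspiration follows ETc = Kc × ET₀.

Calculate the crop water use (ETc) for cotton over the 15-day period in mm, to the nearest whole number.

ET₀ = 0.28 × (0.46 × 24.9 + 8.13) = 0.28 × 19.584 = 5.4835 mm/d
ETc = Kc × ET₀ = 1.16 × 5.4835 = 6.3609 mm/d
Over 15 days: 6.3609 × 15 = 95.414 mm

95 mm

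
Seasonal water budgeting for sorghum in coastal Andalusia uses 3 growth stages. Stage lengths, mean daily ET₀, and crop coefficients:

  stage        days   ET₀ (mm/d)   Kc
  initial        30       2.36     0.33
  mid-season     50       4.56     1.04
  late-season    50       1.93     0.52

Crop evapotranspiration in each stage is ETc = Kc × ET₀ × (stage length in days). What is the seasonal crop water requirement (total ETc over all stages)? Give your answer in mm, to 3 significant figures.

initial: 0.33 × 2.36 × 30 = 23.36 mm
mid-season: 1.04 × 4.56 × 50 = 237.12 mm
late-season: 0.52 × 1.93 × 50 = 50.18 mm
Seasonal total = 310.66 mm

311 mm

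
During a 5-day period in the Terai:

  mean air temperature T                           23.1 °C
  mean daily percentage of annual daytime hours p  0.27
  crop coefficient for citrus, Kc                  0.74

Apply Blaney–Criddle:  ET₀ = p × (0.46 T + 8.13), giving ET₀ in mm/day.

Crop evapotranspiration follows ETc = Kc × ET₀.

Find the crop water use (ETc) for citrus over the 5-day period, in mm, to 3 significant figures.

18.7 mm

ET₀ = 0.27 × (0.46 × 23.1 + 8.13) = 0.27 × 18.756 = 5.0641 mm/d
ETc = Kc × ET₀ = 0.74 × 5.0641 = 3.7474 mm/d
Over 5 days: 3.7474 × 5 = 18.737 mm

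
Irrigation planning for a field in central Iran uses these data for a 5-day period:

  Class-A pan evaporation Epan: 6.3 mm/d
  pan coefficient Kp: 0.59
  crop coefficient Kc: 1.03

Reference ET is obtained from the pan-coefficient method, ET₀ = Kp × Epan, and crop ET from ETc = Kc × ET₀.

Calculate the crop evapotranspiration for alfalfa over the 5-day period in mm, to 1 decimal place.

19.1 mm

ET₀ = 0.59 × 6.3 = 3.7170 mm/d
ETc = Kc × ET₀ = 1.03 × 3.7170 = 3.8285 mm/d
Over 5 days: 3.8285 × 5 = 19.143 mm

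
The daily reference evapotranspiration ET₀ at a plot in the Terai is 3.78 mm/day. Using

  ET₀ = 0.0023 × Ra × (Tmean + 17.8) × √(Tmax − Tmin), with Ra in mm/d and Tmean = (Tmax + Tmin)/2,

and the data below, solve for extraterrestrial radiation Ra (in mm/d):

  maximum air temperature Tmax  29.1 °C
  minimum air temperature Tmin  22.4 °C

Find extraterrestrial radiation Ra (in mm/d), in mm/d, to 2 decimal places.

Tmean = 25.75 °C; √ΔT = 2.5884
Ra = ET₀ / [0.0023 × (Tmean+17.8) × √ΔT] = 3.78 / (0.0023 × 43.55 × 2.5884) = 14.580 mm/d

14.58 mm/d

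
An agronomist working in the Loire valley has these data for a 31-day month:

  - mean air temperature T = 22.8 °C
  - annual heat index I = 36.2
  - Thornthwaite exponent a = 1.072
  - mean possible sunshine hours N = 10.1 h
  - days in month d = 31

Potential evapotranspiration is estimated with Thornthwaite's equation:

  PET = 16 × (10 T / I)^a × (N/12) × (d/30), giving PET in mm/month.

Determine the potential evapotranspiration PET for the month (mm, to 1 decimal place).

100.1 mm

10T/I = 10 × 22.8 / 36.2 = 6.2983
(10T/I)^a = 6.2983^1.072 = 7.1906
Uncorrected PET = 16 × 7.1906 = 115.050 mm
Correction = (N/12)(d/30) = (10.1/12)(31/30) = 0.8697
PET = 115.050 × 0.8697 = 100.059 mm/month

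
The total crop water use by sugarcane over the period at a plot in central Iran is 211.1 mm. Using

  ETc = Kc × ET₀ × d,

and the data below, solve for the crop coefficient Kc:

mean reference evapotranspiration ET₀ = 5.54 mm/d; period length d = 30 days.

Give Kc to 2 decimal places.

ETc = Kc × ET₀ × d  ⇒  Kc = ETc / (ET₀ × d)
Kc = 211.1 / (5.54 × 30) = 211.1 / 166.20 = 1.2702

1.27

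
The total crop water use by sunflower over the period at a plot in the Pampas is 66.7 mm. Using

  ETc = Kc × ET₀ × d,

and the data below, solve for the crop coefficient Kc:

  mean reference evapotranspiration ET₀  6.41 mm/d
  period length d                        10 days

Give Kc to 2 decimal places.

ETc = Kc × ET₀ × d  ⇒  Kc = ETc / (ET₀ × d)
Kc = 66.7 / (6.41 × 10) = 66.7 / 64.10 = 1.0406

1.04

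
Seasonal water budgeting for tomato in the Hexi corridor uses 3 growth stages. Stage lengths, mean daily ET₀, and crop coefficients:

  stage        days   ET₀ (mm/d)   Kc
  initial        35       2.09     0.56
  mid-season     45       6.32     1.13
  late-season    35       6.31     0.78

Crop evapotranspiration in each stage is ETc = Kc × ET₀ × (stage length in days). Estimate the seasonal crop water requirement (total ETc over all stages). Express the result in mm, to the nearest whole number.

initial: 0.56 × 2.09 × 35 = 40.96 mm
mid-season: 1.13 × 6.32 × 45 = 321.37 mm
late-season: 0.78 × 6.31 × 35 = 172.26 mm
Seasonal total = 534.59 mm

535 mm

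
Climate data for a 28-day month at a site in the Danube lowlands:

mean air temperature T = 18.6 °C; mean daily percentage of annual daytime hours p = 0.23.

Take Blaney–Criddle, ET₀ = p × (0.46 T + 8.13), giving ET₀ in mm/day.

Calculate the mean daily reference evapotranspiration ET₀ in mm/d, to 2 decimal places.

ET₀ = 0.23 × (0.46 × 18.6 + 8.13) = 0.23 × 16.686 = 3.8378 mm/d

3.84 mm/d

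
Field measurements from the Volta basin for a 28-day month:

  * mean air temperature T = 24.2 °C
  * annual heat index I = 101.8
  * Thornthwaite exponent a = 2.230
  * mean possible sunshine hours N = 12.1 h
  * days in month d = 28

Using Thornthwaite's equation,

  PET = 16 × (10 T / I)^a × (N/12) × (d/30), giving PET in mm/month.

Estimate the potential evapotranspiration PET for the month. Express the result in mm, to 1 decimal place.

10T/I = 10 × 24.2 / 101.8 = 2.3772
(10T/I)^a = 2.3772^2.230 = 6.8965
Uncorrected PET = 16 × 6.8965 = 110.344 mm
Correction = (N/12)(d/30) = (12.1/12)(28/30) = 0.9411
PET = 110.344 × 0.9411 = 103.845 mm/month

103.8 mm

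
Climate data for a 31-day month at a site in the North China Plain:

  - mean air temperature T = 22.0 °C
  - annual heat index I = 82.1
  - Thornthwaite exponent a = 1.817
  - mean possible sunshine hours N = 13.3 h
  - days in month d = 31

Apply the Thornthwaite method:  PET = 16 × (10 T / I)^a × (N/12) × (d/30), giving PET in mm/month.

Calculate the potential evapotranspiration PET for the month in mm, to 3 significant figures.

110 mm

10T/I = 10 × 22.0 / 82.1 = 2.6797
(10T/I)^a = 2.6797^1.817 = 5.9956
Uncorrected PET = 16 × 5.9956 = 95.930 mm
Correction = (N/12)(d/30) = (13.3/12)(31/30) = 1.1453
PET = 95.930 × 1.1453 = 109.869 mm/month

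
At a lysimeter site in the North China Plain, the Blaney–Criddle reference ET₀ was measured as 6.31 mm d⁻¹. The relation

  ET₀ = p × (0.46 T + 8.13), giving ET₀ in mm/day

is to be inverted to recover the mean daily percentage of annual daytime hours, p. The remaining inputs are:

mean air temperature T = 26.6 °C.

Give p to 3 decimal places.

0.310

p = ET₀ / (0.46 T + 8.13) = 6.31 / (0.46 × 26.6 + 8.13) = 6.31 / 20.366 = 0.3098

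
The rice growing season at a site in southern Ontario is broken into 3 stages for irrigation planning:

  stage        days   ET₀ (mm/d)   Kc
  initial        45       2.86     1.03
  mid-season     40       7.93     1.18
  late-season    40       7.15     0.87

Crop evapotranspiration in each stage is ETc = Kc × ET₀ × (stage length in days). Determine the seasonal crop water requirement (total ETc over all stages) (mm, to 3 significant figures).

initial: 1.03 × 2.86 × 45 = 132.56 mm
mid-season: 1.18 × 7.93 × 40 = 374.30 mm
late-season: 0.87 × 7.15 × 40 = 248.82 mm
Seasonal total = 755.68 mm

756 mm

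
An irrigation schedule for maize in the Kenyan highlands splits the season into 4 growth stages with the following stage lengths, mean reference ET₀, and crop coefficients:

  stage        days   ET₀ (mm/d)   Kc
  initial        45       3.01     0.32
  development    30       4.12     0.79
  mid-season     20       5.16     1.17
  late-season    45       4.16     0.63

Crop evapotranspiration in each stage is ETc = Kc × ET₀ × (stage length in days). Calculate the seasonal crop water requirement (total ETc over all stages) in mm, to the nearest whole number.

380 mm

initial: 0.32 × 3.01 × 45 = 43.34 mm
development: 0.79 × 4.12 × 30 = 97.64 mm
mid-season: 1.17 × 5.16 × 20 = 120.74 mm
late-season: 0.63 × 4.16 × 45 = 117.94 mm
Seasonal total = 379.66 mm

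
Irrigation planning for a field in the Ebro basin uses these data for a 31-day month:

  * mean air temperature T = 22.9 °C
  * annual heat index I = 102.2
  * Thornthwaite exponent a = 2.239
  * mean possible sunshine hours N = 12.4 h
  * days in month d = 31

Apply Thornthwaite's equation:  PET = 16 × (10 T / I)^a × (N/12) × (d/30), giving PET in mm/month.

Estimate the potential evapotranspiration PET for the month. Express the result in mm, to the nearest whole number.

104 mm

10T/I = 10 × 22.9 / 102.2 = 2.2407
(10T/I)^a = 2.2407^2.239 = 6.0885
Uncorrected PET = 16 × 6.0885 = 97.416 mm
Correction = (N/12)(d/30) = (12.4/12)(31/30) = 1.0678
PET = 97.416 × 1.0678 = 104.021 mm/month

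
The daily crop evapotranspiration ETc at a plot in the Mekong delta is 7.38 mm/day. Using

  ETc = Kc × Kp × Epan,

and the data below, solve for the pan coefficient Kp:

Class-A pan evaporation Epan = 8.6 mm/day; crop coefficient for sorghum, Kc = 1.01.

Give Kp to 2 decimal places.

ETc = Kc × Kp × Epan  ⇒  Kp = ETc / (Kc × Epan)
Kp = 7.38 / (1.01 × 8.6) = 7.38 / 8.686 = 0.8496

0.85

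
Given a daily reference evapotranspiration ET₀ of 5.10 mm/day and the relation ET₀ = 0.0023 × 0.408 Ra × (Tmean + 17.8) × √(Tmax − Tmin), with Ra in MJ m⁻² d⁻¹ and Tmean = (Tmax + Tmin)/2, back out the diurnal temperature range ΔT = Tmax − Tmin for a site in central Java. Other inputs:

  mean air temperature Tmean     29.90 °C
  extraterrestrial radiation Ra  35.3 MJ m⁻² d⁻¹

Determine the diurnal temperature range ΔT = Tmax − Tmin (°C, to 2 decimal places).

√ΔT = ET₀ / [0.0023 × 0.408 × Ra × (Tmean+17.8)] = 5.10 / (0.0023 × 14.4024 × 47.70) = 3.2277
ΔT = 3.2277² = 10.418 °C

10.42 °C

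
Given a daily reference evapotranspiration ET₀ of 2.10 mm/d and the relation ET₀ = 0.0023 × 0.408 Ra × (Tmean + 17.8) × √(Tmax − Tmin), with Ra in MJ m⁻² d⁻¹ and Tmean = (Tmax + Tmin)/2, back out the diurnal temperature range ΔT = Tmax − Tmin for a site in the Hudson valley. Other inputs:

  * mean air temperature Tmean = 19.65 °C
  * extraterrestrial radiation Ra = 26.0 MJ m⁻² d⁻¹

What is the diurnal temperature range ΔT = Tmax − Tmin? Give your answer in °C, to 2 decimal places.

5.28 °C

√ΔT = ET₀ / [0.0023 × 0.408 × Ra × (Tmean+17.8)] = 2.10 / (0.0023 × 10.6080 × 37.45) = 2.2983
ΔT = 2.2983² = 5.282 °C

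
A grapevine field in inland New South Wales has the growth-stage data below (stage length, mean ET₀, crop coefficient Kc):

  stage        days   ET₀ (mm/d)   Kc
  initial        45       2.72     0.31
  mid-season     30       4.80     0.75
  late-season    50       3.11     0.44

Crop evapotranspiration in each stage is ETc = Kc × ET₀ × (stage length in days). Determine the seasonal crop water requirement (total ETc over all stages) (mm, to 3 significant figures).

214 mm

initial: 0.31 × 2.72 × 45 = 37.94 mm
mid-season: 0.75 × 4.80 × 30 = 108.00 mm
late-season: 0.44 × 3.11 × 50 = 68.42 mm
Seasonal total = 214.36 mm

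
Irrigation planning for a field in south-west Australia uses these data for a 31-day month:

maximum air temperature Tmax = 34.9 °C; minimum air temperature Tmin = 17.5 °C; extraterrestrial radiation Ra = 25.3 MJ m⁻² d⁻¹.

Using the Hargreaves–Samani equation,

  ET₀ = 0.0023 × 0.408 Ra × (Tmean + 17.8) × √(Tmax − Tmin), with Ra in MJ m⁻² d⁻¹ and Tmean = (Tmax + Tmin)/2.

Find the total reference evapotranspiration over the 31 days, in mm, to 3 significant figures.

Tmean = (34.9 + 17.5)/2 = 26.20 °C
0.408 Ra = 0.408 × 25.3 = 10.3224 mm/d equivalent
ET₀ = 0.0023 × 10.3224 × (26.20 + 17.8) × √17.4 = 0.0023 × 10.3224 × 44.00 × 4.1713 = 4.3575 mm/d
Over 31 days: 4.3575 × 31 = 135.083 mm

135 mm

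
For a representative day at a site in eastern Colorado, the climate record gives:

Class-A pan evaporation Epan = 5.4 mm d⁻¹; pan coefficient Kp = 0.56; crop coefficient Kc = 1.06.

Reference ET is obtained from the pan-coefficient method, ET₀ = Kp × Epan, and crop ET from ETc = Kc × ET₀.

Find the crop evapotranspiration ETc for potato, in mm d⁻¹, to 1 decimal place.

ET₀ = 0.56 × 5.4 = 3.0240 mm/d
ETc = Kc × ET₀ = 1.06 × 3.0240 = 3.2054 mm/d

3.2 mm d⁻¹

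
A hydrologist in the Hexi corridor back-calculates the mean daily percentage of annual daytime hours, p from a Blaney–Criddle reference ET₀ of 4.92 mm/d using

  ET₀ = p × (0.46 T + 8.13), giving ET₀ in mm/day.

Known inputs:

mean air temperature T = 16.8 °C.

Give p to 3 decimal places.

0.310

p = ET₀ / (0.46 T + 8.13) = 4.92 / (0.46 × 16.8 + 8.13) = 4.92 / 15.858 = 0.3103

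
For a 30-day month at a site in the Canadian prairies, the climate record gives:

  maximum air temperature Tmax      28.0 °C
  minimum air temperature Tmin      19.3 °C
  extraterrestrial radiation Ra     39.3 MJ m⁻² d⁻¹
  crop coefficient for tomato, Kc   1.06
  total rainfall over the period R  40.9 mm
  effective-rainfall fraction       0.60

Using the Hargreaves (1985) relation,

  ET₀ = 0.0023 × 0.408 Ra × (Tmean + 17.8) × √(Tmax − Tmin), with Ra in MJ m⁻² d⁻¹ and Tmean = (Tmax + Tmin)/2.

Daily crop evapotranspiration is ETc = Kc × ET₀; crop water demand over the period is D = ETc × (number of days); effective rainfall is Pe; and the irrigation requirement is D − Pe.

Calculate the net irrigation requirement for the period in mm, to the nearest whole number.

119 mm

Tmean = (28.0 + 19.3)/2 = 23.65 °C
0.408 Ra = 0.408 × 39.3 = 16.0344 mm/d equivalent
ET₀ = 0.0023 × 16.0344 × (23.65 + 17.8) × √8.7 = 0.0023 × 16.0344 × 41.45 × 2.9496 = 4.5089 mm/d
ETc = Kc × ET₀ = 1.06 × 4.5089 = 4.7794 mm/d
Crop demand D = ETc × 30 d = 4.7794 × 30 = 143.382 mm
Pe = 0.60 × 40.9 = 24.540 mm
D − Pe = 143.382 − 24.540 = 118.842 mm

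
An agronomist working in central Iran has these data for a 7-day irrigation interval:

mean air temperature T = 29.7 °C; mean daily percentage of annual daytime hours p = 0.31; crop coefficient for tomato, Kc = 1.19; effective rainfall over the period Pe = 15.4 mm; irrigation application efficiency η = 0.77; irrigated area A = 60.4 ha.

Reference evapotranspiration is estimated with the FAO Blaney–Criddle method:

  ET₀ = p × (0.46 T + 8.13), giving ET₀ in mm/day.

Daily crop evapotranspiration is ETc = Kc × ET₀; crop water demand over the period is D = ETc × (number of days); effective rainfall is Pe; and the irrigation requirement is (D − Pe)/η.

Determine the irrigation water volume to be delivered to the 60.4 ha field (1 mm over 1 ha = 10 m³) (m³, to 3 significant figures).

ET₀ = 0.31 × (0.46 × 29.7 + 8.13) = 0.31 × 21.792 = 6.7555 mm/d
ETc = Kc × ET₀ = 1.19 × 6.7555 = 8.0390 mm/d
Crop demand D = ETc × 7 d = 8.0390 × 7 = 56.273 mm
D − Pe = 56.273 − 15.4 = 40.873 mm
Gross irrigation = 40.873 / 0.77 = 53.082 mm
Volume = 53.082 mm × 60.4 ha × 10 = 32061.5 m³

32100 m³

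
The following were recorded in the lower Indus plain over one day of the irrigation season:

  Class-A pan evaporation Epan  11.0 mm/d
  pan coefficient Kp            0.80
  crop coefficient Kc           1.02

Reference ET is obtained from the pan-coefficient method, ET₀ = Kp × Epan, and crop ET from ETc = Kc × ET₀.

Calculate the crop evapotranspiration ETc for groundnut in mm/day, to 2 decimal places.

ET₀ = 0.80 × 11.0 = 8.8000 mm/d
ETc = Kc × ET₀ = 1.02 × 8.8000 = 8.9760 mm/d

8.98 mm/day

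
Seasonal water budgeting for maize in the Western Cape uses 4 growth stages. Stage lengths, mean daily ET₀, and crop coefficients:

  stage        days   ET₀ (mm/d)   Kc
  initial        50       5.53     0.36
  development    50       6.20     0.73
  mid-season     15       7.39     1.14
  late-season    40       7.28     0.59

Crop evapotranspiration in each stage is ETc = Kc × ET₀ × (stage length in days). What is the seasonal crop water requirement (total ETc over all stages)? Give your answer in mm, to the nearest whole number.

624 mm

initial: 0.36 × 5.53 × 50 = 99.54 mm
development: 0.73 × 6.20 × 50 = 226.30 mm
mid-season: 1.14 × 7.39 × 15 = 126.37 mm
late-season: 0.59 × 7.28 × 40 = 171.81 mm
Seasonal total = 624.02 mm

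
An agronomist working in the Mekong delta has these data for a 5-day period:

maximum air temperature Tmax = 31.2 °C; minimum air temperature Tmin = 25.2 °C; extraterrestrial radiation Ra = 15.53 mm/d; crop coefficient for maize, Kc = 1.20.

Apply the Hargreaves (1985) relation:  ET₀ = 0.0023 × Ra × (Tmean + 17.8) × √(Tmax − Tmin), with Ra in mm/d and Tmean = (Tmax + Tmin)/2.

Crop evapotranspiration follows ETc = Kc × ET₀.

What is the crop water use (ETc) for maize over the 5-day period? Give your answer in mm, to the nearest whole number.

24 mm

Tmean = (31.2 + 25.2)/2 = 28.20 °C
ET₀ = 0.0023 × 15.53 × (28.20 + 17.8) × √6.0 = 0.0023 × 15.53 × 46.00 × 2.4495 = 4.0247 mm/d
ETc = Kc × ET₀ = 1.20 × 4.0247 = 4.8296 mm/d
Over 5 days: 4.8296 × 5 = 24.148 mm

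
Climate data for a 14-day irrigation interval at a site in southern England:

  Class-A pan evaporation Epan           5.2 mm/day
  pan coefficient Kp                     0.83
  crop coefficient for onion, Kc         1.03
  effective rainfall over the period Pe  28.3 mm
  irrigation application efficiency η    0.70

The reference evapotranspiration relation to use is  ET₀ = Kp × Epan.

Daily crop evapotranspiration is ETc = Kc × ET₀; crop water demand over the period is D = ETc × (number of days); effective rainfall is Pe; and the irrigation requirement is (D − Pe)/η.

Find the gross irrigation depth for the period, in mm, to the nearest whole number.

48 mm

ET₀ = 0.83 × 5.2 = 4.3160 mm/d
ETc = Kc × ET₀ = 1.03 × 4.3160 = 4.4455 mm/d
Crop demand D = ETc × 14 d = 4.4455 × 14 = 62.237 mm
D − Pe = 62.237 − 28.3 = 33.937 mm
Gross irrigation = 33.937 / 0.70 = 48.481 mm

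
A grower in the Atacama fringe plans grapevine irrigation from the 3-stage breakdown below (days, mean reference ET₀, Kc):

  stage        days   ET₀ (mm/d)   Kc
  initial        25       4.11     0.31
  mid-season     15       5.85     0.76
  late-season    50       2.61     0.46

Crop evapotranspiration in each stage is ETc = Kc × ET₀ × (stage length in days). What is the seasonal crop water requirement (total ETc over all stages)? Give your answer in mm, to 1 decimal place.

158.6 mm

initial: 0.31 × 4.11 × 25 = 31.85 mm
mid-season: 0.76 × 5.85 × 15 = 66.69 mm
late-season: 0.46 × 2.61 × 50 = 60.03 mm
Seasonal total = 158.57 mm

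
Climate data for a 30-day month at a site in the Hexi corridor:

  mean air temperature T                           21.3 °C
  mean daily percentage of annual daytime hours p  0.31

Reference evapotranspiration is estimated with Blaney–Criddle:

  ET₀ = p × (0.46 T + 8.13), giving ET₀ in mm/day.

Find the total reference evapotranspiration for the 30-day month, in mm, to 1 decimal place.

166.7 mm

ET₀ = 0.31 × (0.46 × 21.3 + 8.13) = 0.31 × 17.928 = 5.5577 mm/d
Monthly total = 5.5577 × 30 = 166.731 mm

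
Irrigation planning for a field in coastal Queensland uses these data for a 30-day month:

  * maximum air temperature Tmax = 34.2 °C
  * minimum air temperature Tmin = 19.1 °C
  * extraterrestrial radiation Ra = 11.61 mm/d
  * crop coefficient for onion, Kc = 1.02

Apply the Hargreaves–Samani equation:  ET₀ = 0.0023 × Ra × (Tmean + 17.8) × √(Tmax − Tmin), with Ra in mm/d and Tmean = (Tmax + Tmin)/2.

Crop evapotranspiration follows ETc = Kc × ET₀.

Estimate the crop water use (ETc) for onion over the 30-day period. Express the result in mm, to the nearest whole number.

141 mm

Tmean = (34.2 + 19.1)/2 = 26.65 °C
ET₀ = 0.0023 × 11.61 × (26.65 + 17.8) × √15.1 = 0.0023 × 11.61 × 44.45 × 3.8859 = 4.6124 mm/d
ETc = Kc × ET₀ = 1.02 × 4.6124 = 4.7046 mm/d
Over 30 days: 4.7046 × 30 = 141.138 mm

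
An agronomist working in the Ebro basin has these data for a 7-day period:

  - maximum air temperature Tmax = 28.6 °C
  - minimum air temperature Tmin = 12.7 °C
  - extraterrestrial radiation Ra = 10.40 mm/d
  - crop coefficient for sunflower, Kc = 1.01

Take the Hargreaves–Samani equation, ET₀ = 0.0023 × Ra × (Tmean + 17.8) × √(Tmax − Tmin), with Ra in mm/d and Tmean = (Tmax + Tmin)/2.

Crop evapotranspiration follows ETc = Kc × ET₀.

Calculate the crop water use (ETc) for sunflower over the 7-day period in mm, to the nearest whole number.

Tmean = (28.6 + 12.7)/2 = 20.65 °C
ET₀ = 0.0023 × 10.40 × (20.65 + 17.8) × √15.9 = 0.0023 × 10.40 × 38.45 × 3.9875 = 3.6674 mm/d
ETc = Kc × ET₀ = 1.01 × 3.6674 = 3.7041 mm/d
Over 7 days: 3.7041 × 7 = 25.929 mm

26 mm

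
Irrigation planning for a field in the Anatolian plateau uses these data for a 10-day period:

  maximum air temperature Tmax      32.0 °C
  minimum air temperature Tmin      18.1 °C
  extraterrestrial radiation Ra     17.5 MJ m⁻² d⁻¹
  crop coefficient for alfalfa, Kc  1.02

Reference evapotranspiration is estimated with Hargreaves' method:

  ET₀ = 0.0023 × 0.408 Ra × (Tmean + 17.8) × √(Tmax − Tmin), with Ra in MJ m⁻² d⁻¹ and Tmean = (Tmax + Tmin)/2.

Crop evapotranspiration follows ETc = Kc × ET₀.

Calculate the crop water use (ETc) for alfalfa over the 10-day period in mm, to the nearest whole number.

Tmean = (32.0 + 18.1)/2 = 25.05 °C
0.408 Ra = 0.408 × 17.5 = 7.1400 mm/d equivalent
ET₀ = 0.0023 × 7.1400 × (25.05 + 17.8) × √13.9 = 0.0023 × 7.1400 × 42.85 × 3.7283 = 2.6235 mm/d
ETc = Kc × ET₀ = 1.02 × 2.6235 = 2.6760 mm/d
Over 10 days: 2.6760 × 10 = 26.760 mm

27 mm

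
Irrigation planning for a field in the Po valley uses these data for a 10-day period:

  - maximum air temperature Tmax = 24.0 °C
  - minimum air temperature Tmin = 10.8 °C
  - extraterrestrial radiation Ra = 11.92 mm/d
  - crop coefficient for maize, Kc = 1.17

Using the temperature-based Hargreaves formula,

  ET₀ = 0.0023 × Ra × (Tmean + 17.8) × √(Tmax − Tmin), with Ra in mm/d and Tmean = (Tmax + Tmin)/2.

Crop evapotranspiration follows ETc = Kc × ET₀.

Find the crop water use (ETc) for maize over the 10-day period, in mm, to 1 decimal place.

41.0 mm

Tmean = (24.0 + 10.8)/2 = 17.40 °C
ET₀ = 0.0023 × 11.92 × (17.40 + 17.8) × √13.2 = 0.0023 × 11.92 × 35.20 × 3.6332 = 3.5062 mm/d
ETc = Kc × ET₀ = 1.17 × 3.5062 = 4.1023 mm/d
Over 10 days: 4.1023 × 10 = 41.023 mm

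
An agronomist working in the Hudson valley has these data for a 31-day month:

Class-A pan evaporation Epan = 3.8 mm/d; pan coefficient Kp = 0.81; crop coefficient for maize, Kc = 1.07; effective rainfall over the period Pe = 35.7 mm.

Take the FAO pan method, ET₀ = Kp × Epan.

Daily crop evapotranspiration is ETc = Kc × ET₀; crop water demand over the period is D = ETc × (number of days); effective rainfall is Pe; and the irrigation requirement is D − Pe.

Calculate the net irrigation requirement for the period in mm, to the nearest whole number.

ET₀ = 0.81 × 3.8 = 3.0780 mm/d
ETc = Kc × ET₀ = 1.07 × 3.0780 = 3.2935 mm/d
Crop demand D = ETc × 31 d = 3.2935 × 31 = 102.099 mm
D − Pe = 102.099 − 35.7 = 66.399 mm

66 mm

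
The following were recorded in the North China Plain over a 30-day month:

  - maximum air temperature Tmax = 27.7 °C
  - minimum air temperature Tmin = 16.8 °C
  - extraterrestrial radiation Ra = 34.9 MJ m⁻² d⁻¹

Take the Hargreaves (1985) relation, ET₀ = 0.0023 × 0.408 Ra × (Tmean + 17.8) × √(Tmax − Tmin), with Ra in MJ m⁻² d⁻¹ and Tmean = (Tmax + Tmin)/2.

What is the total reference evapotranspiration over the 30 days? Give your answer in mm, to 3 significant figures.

Tmean = (27.7 + 16.8)/2 = 22.25 °C
0.408 Ra = 0.408 × 34.9 = 14.2392 mm/d equivalent
ET₀ = 0.0023 × 14.2392 × (22.25 + 17.8) × √10.9 = 0.0023 × 14.2392 × 40.05 × 3.3015 = 4.3304 mm/d
Over 30 days: 4.3304 × 30 = 129.912 mm

130 mm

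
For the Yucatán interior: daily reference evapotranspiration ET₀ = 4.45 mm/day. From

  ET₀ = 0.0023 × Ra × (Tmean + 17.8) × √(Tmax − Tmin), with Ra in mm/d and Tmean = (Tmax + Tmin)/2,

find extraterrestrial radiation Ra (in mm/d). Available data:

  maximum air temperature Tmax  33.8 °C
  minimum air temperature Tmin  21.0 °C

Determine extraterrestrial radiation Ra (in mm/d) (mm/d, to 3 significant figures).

12.0 mm/d

Tmean = 27.40 °C; √ΔT = 3.5777
Ra = ET₀ / [0.0023 × (Tmean+17.8) × √ΔT] = 4.45 / (0.0023 × 45.20 × 3.5777) = 11.964 mm/d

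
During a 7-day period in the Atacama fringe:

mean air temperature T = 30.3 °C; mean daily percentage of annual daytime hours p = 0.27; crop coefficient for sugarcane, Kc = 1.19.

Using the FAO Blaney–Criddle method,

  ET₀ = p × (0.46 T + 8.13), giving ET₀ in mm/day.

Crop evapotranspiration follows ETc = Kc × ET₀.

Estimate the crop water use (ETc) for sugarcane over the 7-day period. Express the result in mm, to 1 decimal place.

49.6 mm

ET₀ = 0.27 × (0.46 × 30.3 + 8.13) = 0.27 × 22.068 = 5.9584 mm/d
ETc = Kc × ET₀ = 1.19 × 5.9584 = 7.0905 mm/d
Over 7 days: 7.0905 × 7 = 49.634 mm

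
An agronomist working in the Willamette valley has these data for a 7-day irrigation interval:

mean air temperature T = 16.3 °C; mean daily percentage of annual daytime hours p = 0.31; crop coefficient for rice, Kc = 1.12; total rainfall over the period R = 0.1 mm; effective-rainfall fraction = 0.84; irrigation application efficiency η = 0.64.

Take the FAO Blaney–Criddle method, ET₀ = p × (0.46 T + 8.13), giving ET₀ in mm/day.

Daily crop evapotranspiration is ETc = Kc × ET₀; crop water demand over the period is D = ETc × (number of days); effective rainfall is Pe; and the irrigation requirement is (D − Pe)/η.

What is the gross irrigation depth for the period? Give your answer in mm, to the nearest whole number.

59 mm

ET₀ = 0.31 × (0.46 × 16.3 + 8.13) = 0.31 × 15.628 = 4.8447 mm/d
ETc = Kc × ET₀ = 1.12 × 4.8447 = 5.4261 mm/d
Crop demand D = ETc × 7 d = 5.4261 × 7 = 37.983 mm
Pe = 0.84 × 0.1 = 0.084 mm
D − Pe = 37.983 − 0.084 = 37.899 mm
Gross irrigation = 37.899 / 0.64 = 59.217 mm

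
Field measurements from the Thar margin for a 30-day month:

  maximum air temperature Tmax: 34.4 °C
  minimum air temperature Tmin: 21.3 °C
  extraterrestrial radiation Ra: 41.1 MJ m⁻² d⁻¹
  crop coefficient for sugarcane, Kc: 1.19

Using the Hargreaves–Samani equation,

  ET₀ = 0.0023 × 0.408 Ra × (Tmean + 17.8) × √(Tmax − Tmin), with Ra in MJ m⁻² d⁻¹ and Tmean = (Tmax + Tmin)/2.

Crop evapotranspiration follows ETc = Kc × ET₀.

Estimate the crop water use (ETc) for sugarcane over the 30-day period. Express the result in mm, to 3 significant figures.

227 mm

Tmean = (34.4 + 21.3)/2 = 27.85 °C
0.408 Ra = 0.408 × 41.1 = 16.7688 mm/d equivalent
ET₀ = 0.0023 × 16.7688 × (27.85 + 17.8) × √13.1 = 0.0023 × 16.7688 × 45.65 × 3.6194 = 6.3725 mm/d
ETc = Kc × ET₀ = 1.19 × 6.3725 = 7.5833 mm/d
Over 30 days: 7.5833 × 30 = 227.499 mm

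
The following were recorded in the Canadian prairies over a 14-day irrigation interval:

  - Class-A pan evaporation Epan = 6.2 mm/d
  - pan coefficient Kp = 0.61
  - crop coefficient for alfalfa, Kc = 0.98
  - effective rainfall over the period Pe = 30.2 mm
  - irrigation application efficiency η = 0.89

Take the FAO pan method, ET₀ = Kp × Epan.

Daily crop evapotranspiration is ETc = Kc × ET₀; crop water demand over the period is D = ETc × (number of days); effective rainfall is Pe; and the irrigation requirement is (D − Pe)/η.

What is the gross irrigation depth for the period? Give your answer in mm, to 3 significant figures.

ET₀ = 0.61 × 6.2 = 3.7820 mm/d
ETc = Kc × ET₀ = 0.98 × 3.7820 = 3.7064 mm/d
Crop demand D = ETc × 14 d = 3.7064 × 14 = 51.890 mm
D − Pe = 51.890 − 30.2 = 21.690 mm
Gross irrigation = 21.690 / 0.89 = 24.371 mm

24.4 mm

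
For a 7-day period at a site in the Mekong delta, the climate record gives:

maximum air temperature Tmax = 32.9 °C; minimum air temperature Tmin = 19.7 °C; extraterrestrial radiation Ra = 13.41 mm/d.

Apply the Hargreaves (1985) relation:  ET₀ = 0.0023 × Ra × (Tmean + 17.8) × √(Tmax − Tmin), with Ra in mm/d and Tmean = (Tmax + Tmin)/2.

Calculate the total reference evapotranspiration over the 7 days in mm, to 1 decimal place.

34.6 mm

Tmean = (32.9 + 19.7)/2 = 26.30 °C
ET₀ = 0.0023 × 13.41 × (26.30 + 17.8) × √13.2 = 0.0023 × 13.41 × 44.10 × 3.6332 = 4.9418 mm/d
Over 7 days: 4.9418 × 7 = 34.593 mm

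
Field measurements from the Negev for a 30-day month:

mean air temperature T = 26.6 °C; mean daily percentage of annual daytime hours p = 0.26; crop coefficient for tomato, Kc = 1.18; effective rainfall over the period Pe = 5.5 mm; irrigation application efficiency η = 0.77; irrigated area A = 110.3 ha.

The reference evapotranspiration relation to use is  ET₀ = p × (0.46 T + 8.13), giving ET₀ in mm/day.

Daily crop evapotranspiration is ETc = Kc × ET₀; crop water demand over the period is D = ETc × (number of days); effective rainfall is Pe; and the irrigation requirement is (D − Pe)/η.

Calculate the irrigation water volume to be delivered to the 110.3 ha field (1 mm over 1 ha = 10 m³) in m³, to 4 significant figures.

ET₀ = 0.26 × (0.46 × 26.6 + 8.13) = 0.26 × 20.366 = 5.2952 mm/d
ETc = Kc × ET₀ = 1.18 × 5.2952 = 6.2483 mm/d
Crop demand D = ETc × 30 d = 6.2483 × 30 = 187.449 mm
D − Pe = 187.449 − 5.5 = 181.949 mm
Gross irrigation = 181.949 / 0.77 = 236.297 mm
Volume = 236.297 mm × 110.3 ha × 10 = 260635.6 m³

260600 m³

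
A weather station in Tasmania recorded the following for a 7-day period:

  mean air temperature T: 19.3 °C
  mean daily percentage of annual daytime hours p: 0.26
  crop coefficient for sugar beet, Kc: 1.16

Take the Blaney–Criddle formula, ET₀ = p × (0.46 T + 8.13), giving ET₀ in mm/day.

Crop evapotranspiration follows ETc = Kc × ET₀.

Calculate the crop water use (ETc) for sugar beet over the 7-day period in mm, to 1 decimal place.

ET₀ = 0.26 × (0.46 × 19.3 + 8.13) = 0.26 × 17.008 = 4.4221 mm/d
ETc = Kc × ET₀ = 1.16 × 4.4221 = 5.1296 mm/d
Over 7 days: 5.1296 × 7 = 35.907 mm

35.9 mm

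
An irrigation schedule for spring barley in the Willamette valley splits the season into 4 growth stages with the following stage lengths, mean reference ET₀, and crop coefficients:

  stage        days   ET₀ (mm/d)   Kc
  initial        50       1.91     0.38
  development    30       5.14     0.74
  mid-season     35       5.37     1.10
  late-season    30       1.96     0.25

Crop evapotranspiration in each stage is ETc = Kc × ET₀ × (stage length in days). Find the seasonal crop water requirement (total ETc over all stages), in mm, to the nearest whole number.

372 mm

initial: 0.38 × 1.91 × 50 = 36.29 mm
development: 0.74 × 5.14 × 30 = 114.11 mm
mid-season: 1.10 × 5.37 × 35 = 206.75 mm
late-season: 0.25 × 1.96 × 30 = 14.70 mm
Seasonal total = 371.85 mm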